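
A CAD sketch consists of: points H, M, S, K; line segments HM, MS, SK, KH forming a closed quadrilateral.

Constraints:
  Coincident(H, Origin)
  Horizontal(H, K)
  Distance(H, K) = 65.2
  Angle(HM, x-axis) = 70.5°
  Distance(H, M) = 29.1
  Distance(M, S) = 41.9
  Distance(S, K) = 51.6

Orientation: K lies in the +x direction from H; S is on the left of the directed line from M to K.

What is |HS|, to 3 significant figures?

66.6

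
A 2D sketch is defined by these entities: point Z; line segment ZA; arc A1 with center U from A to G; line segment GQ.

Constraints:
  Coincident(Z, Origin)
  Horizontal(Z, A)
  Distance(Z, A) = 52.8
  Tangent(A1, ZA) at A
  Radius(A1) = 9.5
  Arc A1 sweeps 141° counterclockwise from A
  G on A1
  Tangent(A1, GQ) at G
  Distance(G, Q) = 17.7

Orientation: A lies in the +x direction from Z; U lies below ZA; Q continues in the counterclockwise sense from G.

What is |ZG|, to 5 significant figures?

49.772

Z is at the origin; ZA is horizontal with |ZA| = 52.8 and A on the +x side, so A = (52.800, 0.0000). Since A1 is tangent to ZA there, UA ⟂ ZA, so U = A + (0, -9.5) = (52.800, -9.5000). On A1, A sits at bearing 90° from U; a 141° counterclockwise sweep puts G at bearing 231°, so G = U + 9.5·(cos 231°, sin 231°) = (46.821, -16.883). Then |ZG| = |G − Z| = 49.772.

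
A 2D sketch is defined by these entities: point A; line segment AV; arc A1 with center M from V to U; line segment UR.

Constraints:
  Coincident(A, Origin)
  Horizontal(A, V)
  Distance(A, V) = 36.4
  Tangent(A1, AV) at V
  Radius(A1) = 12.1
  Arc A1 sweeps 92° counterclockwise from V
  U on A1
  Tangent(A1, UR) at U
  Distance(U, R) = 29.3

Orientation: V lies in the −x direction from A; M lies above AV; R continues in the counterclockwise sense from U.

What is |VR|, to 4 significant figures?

43.25

A is at the origin; A and V share the same y with |AV| = 36.4 and V on the −x side, so V = (-36.40, 0.000). The tangent condition forces MV to be normal to AV, so M = V + (0, 12.1) = (-36.40, 12.10). On A1, V sits at bearing -90° from M; a 92° counterclockwise sweep puts U at bearing 2°, so U = M + 12.1·(cos 2°, sin 2°) = (-24.31, 12.52). The tangent condition forces MU to be normal to UR, so UR runs along (−sin 2°, cos 2°); with |UR| = 29.3, R = (-25.33, 41.80). Then |VR| = |R − V| = 43.25.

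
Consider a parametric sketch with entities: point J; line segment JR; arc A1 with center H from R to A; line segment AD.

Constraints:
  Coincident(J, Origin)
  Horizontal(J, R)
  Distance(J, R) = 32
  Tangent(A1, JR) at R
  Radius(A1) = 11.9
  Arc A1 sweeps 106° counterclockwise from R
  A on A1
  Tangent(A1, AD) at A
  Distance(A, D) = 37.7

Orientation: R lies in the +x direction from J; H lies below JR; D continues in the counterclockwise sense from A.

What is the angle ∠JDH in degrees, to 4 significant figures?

32.56°

J is at the origin; J and R share the same y with |JR| = 32.0 and R on the +x side, so R = (32.00, 0.000). A1 meets JR tangentially, so HR is at right angles to JR, so H = R + (0, -11.9) = (32.00, -11.90). On A1, R sits at bearing 90° from H; a 106° counterclockwise sweep puts A at bearing 196°, so A = H + 11.9·(cos 196°, sin 196°) = (20.56, -15.18). Tangency of A1 to AD means the radius HA is perpendicular to AD, so AD runs along (−sin 196°, cos 196°); with |AD| = 37.7, D = (30.95, -51.42). Then cos ∠JDH = DJ·DH / (|DJ||DH|), giving 32.56°.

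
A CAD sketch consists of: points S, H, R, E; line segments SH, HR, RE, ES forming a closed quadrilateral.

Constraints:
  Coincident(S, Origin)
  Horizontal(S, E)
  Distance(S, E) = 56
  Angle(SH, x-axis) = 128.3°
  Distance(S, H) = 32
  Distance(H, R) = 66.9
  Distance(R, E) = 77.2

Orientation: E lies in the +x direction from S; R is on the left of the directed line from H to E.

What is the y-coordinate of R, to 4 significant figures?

71.93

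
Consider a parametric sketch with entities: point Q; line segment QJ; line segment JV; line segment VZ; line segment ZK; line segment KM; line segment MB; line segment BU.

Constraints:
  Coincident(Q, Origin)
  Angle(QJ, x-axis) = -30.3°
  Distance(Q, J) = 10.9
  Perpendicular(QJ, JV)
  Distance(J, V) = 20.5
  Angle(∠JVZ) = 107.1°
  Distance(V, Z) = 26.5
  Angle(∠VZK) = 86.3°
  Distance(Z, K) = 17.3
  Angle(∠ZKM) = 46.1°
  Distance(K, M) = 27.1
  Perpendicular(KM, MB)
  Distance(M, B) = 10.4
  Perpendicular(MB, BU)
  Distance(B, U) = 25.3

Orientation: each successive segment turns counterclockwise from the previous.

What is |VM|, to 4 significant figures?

7.623

Q is at the origin; QJ runs at -30.3° with length 10.9, so J = (9.411, -5.499). QJ ⟂ JV, so JV runs at 59.70°; with |JV| = 20.5, V = (19.75, 12.20). ∠JVZ = 107.1° gives VZ at 132.6° from the x-axis; with |VZ| = 26.5, Z = (1.817, 31.71). ∠VZK = 86.3° gives ZK at -133.7° from the x-axis; with |ZK| = 17.3, K = (-10.14, 19.20). ∠ZKM = 46.1° gives KM at 0.2000° from the x-axis; with |KM| = 27.1, M = (16.96, 19.29). Then |VM| = |M − V| = 7.623.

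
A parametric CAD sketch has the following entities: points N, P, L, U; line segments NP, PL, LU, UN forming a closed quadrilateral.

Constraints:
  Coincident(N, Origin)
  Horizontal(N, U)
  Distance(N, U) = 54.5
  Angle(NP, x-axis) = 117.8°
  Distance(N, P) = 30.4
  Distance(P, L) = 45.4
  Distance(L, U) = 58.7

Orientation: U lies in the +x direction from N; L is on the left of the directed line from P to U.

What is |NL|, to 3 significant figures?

56.2

Checks: |PL| = 45.40 ✓; |LU| = 58.70 ✓.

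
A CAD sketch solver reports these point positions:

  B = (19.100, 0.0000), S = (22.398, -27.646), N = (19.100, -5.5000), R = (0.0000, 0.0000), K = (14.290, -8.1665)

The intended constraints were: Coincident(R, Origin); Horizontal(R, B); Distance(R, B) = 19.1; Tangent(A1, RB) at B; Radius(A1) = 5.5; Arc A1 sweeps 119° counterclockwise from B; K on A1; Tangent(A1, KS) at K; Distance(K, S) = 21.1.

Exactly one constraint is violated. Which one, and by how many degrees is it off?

Tangent(A1, KS) at K — off by 6.40°.

R = (0.00, 0.00) ✓; R.y = 0.00, B.y = 0.00 ✓; |RB| = 19.10 ✓; ∠(NB, BR) = 90.00° ✓; |NB| = 5.500 ✓; bearing(N→K) − bearing(N→B) = 119.0° ✓; |NK| = 5.500 ✓; ∠(NK, KS) = 96.40° ✗; |KS| = 21.10 ✓.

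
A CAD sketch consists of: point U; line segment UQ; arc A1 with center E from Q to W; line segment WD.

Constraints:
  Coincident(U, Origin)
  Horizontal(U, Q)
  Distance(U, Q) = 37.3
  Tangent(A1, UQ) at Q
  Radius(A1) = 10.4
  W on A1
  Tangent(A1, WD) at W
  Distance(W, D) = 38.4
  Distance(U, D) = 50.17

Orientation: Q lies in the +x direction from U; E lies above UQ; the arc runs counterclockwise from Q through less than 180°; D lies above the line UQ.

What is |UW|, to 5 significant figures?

48.303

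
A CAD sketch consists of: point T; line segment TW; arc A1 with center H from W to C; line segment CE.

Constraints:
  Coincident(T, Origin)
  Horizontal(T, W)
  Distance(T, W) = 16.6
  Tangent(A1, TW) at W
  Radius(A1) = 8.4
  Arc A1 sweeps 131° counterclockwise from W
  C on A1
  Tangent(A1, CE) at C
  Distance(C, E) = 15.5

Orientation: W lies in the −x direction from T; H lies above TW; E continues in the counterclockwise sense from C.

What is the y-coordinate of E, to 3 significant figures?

25.6

T is at the origin; T and W share the same y with |TW| = 16.6 and W on the −x side, so W = (-16.6, 0.00). The tangent condition forces HW to be normal to TW, so H = W + (0, 8.4) = (-16.6, 8.40). On A1, W sits at bearing -90° from H; a 131° counterclockwise sweep puts C at bearing 41°, so C = H + 8.4·(cos 41°, sin 41°) = (-10.3, 13.9). The tangent condition forces HC to be normal to CE, so CE runs along (−sin 41°, cos 41°); with |CE| = 15.5, E = (-20.4, 25.6). So E.y = 25.6.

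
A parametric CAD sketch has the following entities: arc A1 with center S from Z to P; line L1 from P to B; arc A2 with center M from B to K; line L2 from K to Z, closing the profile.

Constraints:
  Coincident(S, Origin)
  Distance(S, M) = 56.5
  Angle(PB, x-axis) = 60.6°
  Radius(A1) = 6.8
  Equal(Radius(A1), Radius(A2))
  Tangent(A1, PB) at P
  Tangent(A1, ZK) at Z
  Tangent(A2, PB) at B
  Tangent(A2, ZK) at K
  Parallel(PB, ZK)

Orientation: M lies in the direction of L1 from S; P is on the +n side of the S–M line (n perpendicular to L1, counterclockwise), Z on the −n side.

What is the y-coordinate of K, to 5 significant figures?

45.885

Tangency of A1 to both parallel lines with radius 6.8 puts P and Z at S ± 6.8·n: P = (-5.9243, 3.3381), Z = (5.9243, -3.3381). Equal radii place B and K the same way about M: B = M + 6.8·n = (21.812, 52.562), K = M − 6.8·n = (33.660, 45.885). So K.y = 45.885.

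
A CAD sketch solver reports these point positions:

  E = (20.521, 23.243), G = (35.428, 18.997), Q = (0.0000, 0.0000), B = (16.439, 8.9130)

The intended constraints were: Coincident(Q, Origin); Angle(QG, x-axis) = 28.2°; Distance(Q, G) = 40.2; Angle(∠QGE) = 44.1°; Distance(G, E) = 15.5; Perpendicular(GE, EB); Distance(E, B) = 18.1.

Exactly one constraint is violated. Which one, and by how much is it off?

Distance(E, B) = 18.1 — off by 3.20.

Q = (0.00, 0.00) ✓; QG at 28.20° ✓; |QG| = 40.20 ✓; ∠QGE = 44.10° ✓; |GE| = 15.50 ✓; ∠(GE, EB) = 90.00° ✓; |EB| = 14.90 ✗.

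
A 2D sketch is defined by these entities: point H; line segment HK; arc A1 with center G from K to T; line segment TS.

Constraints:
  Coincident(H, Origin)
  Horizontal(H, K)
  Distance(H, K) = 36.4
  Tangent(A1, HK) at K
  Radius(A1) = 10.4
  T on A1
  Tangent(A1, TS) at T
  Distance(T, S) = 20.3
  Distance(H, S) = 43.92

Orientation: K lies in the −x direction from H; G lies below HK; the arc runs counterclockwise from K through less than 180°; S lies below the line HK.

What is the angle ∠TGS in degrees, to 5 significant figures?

62.873°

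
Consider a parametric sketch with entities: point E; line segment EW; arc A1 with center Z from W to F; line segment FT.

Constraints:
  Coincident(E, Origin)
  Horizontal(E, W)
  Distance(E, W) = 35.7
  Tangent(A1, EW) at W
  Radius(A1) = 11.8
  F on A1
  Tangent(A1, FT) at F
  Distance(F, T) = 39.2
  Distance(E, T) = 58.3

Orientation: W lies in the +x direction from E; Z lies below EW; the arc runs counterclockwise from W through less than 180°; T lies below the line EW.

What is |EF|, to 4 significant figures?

27.08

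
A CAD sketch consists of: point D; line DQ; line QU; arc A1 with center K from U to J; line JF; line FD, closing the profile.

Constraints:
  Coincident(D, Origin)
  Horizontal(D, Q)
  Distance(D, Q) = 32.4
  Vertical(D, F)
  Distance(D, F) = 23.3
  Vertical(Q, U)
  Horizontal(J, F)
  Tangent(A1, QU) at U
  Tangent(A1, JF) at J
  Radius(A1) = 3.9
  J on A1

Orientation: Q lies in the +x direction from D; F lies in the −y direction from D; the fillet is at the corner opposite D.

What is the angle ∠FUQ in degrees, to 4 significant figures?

96.86°

The virtual corner opposite D is at (32.40, -23.30). Since A1 is tangent to QU there, KU ⟂ QU and A1 meets JF tangentially, so KJ is at right angles to JF, with radius 3.9, so the center K sits 3.9 in from both sides at K = (28.50, -19.40). That places the tangent points at U = (32.40, -19.40) on QU and J = (28.50, -23.30) on JF. Then cos ∠FUQ = UF·UQ / (|UF||UQ|), giving 96.86°.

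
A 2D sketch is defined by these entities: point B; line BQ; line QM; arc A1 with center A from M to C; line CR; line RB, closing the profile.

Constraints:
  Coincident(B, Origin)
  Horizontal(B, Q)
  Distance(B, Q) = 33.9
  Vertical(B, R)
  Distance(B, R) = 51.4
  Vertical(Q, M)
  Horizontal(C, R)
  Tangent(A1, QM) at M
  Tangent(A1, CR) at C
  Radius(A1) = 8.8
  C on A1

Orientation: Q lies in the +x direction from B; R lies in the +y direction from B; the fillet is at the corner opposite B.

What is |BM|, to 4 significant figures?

54.44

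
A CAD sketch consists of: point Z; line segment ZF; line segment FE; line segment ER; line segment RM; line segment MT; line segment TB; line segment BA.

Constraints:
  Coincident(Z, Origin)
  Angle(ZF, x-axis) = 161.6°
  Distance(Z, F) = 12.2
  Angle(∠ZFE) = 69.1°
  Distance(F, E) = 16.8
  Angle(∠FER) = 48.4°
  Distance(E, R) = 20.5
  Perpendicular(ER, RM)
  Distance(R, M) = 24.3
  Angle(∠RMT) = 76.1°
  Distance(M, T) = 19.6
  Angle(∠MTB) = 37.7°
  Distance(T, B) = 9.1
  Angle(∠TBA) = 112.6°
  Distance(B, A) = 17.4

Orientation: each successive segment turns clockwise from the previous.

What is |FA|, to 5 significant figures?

19.034

Z is at the origin; ZF runs at 161.6° with length 12.2, so F = (-11.576, 3.8509). ∠ZFE = 69.1° gives FE at 50.700° from the x-axis; with |FE| = 16.8, E = (-0.93549, 16.851). ∠FER = 48.4° gives ER at -80.900° from the x-axis; with |ER| = 20.5, R = (2.3068, -3.3905). ER ⟂ RM, so RM runs at -170.90°; with |RM| = 24.3, M = (-21.687, -7.2338). ∠RMT = 76.1° gives MT at 85.200° from the x-axis; with |MT| = 19.6, T = (-20.047, 12.297). ∠MTB = 37.7° gives TB at -57.100° from the x-axis; with |TB| = 9.1, B = (-15.104, 4.6569). ∠TBA = 112.6° gives BA at -124.50° from the x-axis; with |BA| = 17.4, A = (-24.960, -9.6829). Then |FA| = |A − F| = 19.034.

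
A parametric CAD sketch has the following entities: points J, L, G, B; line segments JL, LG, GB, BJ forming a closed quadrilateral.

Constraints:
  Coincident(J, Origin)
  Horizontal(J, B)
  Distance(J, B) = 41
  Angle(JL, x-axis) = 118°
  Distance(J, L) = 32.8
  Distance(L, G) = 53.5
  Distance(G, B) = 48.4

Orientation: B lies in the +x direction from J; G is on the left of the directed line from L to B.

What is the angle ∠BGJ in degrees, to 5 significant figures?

43.394°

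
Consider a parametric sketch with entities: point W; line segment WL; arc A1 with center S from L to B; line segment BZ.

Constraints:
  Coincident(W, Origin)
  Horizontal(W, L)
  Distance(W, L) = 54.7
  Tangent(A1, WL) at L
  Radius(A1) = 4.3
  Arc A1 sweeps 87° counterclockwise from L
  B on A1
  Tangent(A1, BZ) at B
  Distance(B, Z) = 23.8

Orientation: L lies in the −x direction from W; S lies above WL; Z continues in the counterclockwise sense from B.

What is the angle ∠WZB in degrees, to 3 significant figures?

63.5°

On A1, L sits at bearing -90° from S; an 87° counterclockwise sweep puts B at bearing -3°, so B = S + 4.3·(cos -3°, sin -3°) = (-50.4, 4.07). A1 meets BZ tangentially, so SB is at right angles to BZ, so BZ runs along (−sin -3°, cos -3°); with |BZ| = 23.8, Z = (-49.2, 27.8). Then cos ∠WZB = ZW·ZB / (|ZW||ZB|), giving 63.5°.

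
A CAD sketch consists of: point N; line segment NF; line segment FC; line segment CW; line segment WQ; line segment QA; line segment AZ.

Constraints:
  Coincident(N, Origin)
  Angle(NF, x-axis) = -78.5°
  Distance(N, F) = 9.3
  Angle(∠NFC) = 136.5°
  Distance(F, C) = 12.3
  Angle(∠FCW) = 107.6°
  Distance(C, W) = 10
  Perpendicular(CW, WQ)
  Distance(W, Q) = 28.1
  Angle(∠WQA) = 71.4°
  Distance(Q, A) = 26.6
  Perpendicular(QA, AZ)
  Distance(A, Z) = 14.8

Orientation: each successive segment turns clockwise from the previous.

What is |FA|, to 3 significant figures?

13.9

N is at the origin; NF runs at -78.5° with length 9.3, so F = (1.85, -9.11). ∠NFC = 136.5° gives FC at -122° from the x-axis; with |FC| = 12.3, C = (-4.66, -19.5). ∠FCW = 107.6° gives CW at 166° from the x-axis; with |CW| = 10.0, W = (-14.3, -17.1). The perpendicularity gives WQ at right angles to CW, so WQ runs at 75.6°; with |WQ| = 28.1, Q = (-7.36, 10.2). ∠WQA = 71.4° gives QA at -33.0° from the x-axis; with |QA| = 26.6, A = (14.9, -4.33). Then |FA| = |A − F| = 13.9.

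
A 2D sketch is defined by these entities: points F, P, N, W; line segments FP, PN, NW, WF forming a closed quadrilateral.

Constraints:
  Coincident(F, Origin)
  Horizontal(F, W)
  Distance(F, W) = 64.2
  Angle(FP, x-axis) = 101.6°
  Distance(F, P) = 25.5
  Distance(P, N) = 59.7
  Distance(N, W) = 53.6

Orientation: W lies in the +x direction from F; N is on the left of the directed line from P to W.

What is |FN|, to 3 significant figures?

70.5

F is at the origin; FW is horizontal with |FW| = 64.2 and W in +x, so W = (64.2, 0). FP runs at 101.6° with |FP| = 25.5, so P = (-5.13, 25.0). N is determined by |PN| = 59.7 and |NW| = 53.6 together: it lies at the intersection of circle(P, 59.7) and circle(W, 53.6). With |PW| = 73.7, the foot of the radical line on PW is 41.5 from P and the perpendicular offset is √(59.7² − 41.5²) = 42.9. Taking the left-of-PW solution: N = (48.5, 51.2).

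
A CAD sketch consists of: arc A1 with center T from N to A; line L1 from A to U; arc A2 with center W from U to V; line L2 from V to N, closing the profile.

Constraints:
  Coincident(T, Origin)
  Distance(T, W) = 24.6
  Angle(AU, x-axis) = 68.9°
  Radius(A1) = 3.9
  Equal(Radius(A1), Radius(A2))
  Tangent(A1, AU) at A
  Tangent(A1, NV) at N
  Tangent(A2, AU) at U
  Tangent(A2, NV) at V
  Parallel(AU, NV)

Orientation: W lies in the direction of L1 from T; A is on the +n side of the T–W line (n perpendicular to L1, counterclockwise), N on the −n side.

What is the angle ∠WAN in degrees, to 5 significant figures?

80.991°

T is at the origin and W lies 24.6 along u from T, so W = 24.6·u = (8.8559, 22.951). Tangency of A1 to both parallel lines with radius 3.9 puts A and N at T ± 3.9·n: A = (-3.6385, 1.4040), N = (3.6385, -1.4040). Then cos ∠WAN = AW·AN / (|AW||AN|), giving 80.991°.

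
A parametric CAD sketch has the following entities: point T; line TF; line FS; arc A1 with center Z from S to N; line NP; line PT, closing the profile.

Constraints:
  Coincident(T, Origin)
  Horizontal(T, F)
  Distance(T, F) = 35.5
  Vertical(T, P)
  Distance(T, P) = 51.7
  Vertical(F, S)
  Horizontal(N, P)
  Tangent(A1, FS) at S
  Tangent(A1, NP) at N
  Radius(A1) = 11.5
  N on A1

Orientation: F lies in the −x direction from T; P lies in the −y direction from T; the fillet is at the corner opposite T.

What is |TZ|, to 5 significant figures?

46.819

TP is vertical with |TP| = 51.7 and P on the −y side, so P = (0.0000, -51.700). The virtual corner opposite T is at (-35.500, -51.700). The tangent condition forces ZS to be normal to FS and the tangent condition forces ZN to be normal to NP, with radius 11.5, so the center Z sits 11.5 in from both sides at Z = (-24.000, -40.200). Then |TZ| = |Z − T| = 46.819.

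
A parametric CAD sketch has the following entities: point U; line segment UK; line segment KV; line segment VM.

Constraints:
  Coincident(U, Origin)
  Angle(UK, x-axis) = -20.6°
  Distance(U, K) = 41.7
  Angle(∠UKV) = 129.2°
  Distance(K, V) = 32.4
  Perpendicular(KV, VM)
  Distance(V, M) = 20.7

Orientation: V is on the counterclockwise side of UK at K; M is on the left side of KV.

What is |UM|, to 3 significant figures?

59.9

U is at the origin; UK runs at -20.6° with length 41.7, so K = 41.7·(cos -20.6°, sin -20.6°) = (39.0, -14.7). ∠UKV = 129.2°, so KV runs at -20.6° + (180° − 129.2°) = 30.2° from the x-axis; with |KV| = 32.4, V = K + 32.4·(cos 30.2°, sin 30.2°) = (67.0, 1.63). The perpendicularity gives VM at right angles to KV; with |VM| = 20.7 on the left of KV, M = V + 20.7·(-0.503, 0.864) = (56.6, 19.5). Then |UM| = |M − U| = 59.9.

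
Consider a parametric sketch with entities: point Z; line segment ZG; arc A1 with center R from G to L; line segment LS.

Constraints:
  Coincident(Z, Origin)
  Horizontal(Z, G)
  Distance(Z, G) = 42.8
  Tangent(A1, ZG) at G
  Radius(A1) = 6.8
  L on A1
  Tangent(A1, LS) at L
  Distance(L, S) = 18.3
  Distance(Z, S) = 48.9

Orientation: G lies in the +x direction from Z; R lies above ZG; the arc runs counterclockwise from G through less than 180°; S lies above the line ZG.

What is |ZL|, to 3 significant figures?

49.9

Checks: |RL| = 6.800 ✓; ∠(RL, LS) = 90.00° ✓; |LS| = 18.30 ✓; |ZS| = 48.90 ✓.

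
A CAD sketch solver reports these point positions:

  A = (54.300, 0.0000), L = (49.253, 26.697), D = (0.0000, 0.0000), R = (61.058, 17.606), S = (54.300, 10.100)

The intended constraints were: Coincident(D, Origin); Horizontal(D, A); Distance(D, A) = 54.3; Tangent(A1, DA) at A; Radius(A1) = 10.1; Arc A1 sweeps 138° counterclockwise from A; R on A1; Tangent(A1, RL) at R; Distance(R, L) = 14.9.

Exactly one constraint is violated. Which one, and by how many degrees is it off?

Tangent(A1, RL) at R — off by 4.40°.

D = (0.00, 0.00) ✓; D.y = 0.00, A.y = 0.00 ✓; |DA| = 54.30 ✓; ∠(SA, AD) = 90.00° ✓; |SA| = 10.10 ✓; bearing(S→R) − bearing(S→A) = 138.0° ✓; |SR| = 10.10 ✓; ∠(SR, RL) = 85.60° ✗; |RL| = 14.90 ✓.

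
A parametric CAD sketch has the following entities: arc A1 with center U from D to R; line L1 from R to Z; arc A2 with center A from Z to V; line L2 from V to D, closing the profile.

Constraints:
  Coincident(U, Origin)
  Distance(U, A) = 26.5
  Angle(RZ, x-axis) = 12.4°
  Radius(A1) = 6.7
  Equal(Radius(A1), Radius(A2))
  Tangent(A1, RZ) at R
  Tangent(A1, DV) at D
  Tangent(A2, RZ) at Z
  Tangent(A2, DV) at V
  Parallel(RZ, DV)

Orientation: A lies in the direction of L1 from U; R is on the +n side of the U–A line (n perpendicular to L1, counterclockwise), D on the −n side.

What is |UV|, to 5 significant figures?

27.334

The slot axis is L1's direction at 12.4°, so u = (cos 12.4°, sin 12.4°) = (0.97667, 0.21474) and n = (−sin 12.4°, cos 12.4°) = (-0.21474, 0.97667). U is at the origin and A lies 26.5 along u from U, so A = 26.5·u = (25.882, 5.6905). Tangency of A1 to both parallel lines with radius 6.7 puts R and D at U ± 6.7·n: R = (-1.4387, 6.5437), D = (1.4387, -6.5437). Equal radii place Z and V the same way about A: Z = A + 6.7·n = (24.443, 12.234), V = A − 6.7·n = (27.321, -0.85322). Then |UV| = |V − U| = 27.334.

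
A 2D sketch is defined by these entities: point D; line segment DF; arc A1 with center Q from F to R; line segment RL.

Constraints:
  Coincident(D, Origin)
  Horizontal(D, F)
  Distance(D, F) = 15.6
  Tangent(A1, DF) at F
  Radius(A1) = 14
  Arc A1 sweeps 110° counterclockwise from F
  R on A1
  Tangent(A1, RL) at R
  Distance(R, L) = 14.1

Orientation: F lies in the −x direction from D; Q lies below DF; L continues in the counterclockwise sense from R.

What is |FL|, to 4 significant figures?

33.10

On A1, F sits at bearing 90° from Q; a 110° counterclockwise sweep puts R at bearing 200°, so R = Q + 14.0·(cos 200°, sin 200°) = (-28.76, -18.79). Tangency of A1 to RL means the radius QR is perpendicular to RL, so RL runs along (−sin 200°, cos 200°); with |RL| = 14.1, L = (-23.93, -32.04). Then |FL| = |L − F| = 33.10.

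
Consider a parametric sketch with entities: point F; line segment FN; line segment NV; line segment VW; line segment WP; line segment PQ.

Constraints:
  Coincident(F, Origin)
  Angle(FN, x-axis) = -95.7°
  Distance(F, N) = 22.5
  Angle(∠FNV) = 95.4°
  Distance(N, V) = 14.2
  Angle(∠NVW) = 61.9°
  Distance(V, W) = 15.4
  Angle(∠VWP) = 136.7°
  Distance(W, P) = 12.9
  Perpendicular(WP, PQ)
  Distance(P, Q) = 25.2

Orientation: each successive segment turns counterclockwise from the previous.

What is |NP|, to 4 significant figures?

18.47

F is at the origin; FN runs at -95.7° with length 22.5, so N = (-2.235, -22.39). ∠FNV = 95.4° gives NV at -11.10° from the x-axis; with |NV| = 14.2, V = (11.70, -25.12). ∠NVW = 61.9° gives VW at 107.0° from the x-axis; with |VW| = 15.4, W = (7.197, -10.40). ∠VWP = 136.7° gives WP at 150.3° from the x-axis; with |WP| = 12.9, P = (-4.008, -4.004). Then |NP| = |P − N| = 18.47.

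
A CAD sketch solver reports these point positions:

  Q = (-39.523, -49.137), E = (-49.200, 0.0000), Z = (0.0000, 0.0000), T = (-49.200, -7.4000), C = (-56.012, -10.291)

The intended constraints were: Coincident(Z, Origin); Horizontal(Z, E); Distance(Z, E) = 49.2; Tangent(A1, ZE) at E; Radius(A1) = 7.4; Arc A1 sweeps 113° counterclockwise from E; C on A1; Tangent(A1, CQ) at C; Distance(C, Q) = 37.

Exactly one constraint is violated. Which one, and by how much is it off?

Distance(C, Q) = 37 — off by 5.20.

Z = (0.00, 0.00) ✓; Z.y = 0.00, E.y = 0.00 ✓; |ZE| = 49.20 ✓; ∠(TE, EZ) = 90.00° ✓; |TE| = 7.400 ✓; bearing(T→C) − bearing(T→E) = 113.0° ✓; |TC| = 7.400 ✓; ∠(TC, CQ) = 90.00° ✓; |CQ| = 42.20 ✗.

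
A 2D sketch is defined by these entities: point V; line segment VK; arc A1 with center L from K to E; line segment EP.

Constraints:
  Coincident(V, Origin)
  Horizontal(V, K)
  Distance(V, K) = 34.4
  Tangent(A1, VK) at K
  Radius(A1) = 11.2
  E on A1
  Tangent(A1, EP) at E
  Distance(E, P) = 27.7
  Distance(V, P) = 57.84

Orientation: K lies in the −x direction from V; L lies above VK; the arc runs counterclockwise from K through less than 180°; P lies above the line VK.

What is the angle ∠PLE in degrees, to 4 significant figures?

67.98°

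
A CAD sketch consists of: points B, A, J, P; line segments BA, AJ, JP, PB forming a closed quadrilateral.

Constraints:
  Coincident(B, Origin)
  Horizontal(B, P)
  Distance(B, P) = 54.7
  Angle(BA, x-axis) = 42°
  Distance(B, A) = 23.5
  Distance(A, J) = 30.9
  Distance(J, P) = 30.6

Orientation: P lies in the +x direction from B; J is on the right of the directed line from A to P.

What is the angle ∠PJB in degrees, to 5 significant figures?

127.20°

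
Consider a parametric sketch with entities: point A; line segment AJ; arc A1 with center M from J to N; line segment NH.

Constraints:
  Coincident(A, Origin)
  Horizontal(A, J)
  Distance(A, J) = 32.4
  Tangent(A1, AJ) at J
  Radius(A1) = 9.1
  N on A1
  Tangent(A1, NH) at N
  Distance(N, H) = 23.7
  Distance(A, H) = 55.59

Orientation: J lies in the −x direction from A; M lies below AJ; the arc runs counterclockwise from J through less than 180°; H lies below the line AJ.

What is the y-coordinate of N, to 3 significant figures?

-6.97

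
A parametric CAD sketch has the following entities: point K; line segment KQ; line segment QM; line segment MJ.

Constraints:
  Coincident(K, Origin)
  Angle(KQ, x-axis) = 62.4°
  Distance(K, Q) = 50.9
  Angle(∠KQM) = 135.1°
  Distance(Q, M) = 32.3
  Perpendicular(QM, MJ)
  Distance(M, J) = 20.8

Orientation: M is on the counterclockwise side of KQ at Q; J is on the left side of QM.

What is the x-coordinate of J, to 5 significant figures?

-5.8825

K is at the origin; KQ runs at 62.4° with length 50.9, so Q = 50.9·(cos 62.4°, sin 62.4°) = (23.582, 45.108). ∠KQM = 135.1°, so QM runs at 62.4° + (180° − 135.1°) = 107.30° from the x-axis; with |QM| = 32.3, M = Q + 32.3·(cos 107.30°, sin 107.30°) = (13.977, 75.947). The perpendicularity gives MJ at right angles to QM; with |MJ| = 20.8 on the left of QM, J = M + 20.8·(-0.95476, -0.29737) = (-5.8825, 69.761). So J.x = -5.8825.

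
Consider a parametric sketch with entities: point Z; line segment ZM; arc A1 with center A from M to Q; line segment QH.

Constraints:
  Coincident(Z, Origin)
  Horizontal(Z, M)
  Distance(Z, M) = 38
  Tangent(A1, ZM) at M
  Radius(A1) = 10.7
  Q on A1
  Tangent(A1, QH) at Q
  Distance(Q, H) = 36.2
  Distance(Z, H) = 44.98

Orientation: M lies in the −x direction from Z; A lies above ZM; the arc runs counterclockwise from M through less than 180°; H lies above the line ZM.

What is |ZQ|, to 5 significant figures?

28.790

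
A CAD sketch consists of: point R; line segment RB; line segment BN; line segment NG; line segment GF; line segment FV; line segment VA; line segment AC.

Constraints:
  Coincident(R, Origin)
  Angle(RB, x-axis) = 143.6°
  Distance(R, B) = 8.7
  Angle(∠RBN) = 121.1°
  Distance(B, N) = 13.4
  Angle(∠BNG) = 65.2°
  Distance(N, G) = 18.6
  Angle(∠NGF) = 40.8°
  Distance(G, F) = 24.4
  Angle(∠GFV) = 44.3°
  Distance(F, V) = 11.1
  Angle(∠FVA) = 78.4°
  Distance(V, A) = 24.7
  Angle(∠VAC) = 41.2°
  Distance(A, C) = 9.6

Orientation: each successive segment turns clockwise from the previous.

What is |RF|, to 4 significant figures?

14.42

R is at the origin; RB runs at 143.6° with length 8.7, so B = (-7.003, 5.163). ∠RBN = 121.1° gives BN at 84.70° from the x-axis; with |BN| = 13.4, N = (-5.765, 18.51). ∠BNG = 65.2° gives NG at -30.10° from the x-axis; with |NG| = 18.6, G = (10.33, 9.177). ∠NGF = 40.8° gives GF at -169.3° from the x-axis; with |GF| = 24.4, F = (-13.65, 4.647). Then |RF| = |F − R| = 14.42.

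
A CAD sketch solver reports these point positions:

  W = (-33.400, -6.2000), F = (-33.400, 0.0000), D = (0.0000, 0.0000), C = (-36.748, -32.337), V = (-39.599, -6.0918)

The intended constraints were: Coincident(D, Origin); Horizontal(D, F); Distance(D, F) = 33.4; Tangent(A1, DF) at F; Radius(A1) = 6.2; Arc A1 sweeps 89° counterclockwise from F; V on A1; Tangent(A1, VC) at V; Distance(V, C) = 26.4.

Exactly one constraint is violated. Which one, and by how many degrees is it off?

Tangent(A1, VC) at V — off by 7.20°.

D = (0.00, 0.00) ✓; D.y = 0.00, F.y = 0.00 ✓; |DF| = 33.40 ✓; ∠(WF, FD) = 90.00° ✓; |WF| = 6.200 ✓; bearing(W→V) − bearing(W→F) = 89.00° ✓; |WV| = 6.200 ✓; ∠(WV, VC) = 82.80° ✗; |VC| = 26.40 ✓.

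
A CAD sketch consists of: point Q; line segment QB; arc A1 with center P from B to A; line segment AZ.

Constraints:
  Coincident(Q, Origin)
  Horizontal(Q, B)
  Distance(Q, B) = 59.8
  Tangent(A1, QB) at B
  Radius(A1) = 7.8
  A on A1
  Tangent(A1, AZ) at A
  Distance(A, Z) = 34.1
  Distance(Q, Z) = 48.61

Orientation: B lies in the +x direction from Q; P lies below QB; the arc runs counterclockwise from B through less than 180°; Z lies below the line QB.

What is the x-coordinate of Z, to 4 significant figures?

35.62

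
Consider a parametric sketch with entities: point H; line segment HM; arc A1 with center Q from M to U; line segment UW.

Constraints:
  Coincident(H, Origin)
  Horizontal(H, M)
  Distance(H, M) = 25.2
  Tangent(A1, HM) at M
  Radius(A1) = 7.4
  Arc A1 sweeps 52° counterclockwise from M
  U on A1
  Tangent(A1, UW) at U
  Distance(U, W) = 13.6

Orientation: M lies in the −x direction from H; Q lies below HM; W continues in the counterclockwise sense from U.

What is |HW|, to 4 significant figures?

41.67

H is at the origin; H and M share the same y with |HM| = 25.2 and M on the −x side, so M = (-25.20, 0.000). Tangency of A1 to HM means the radius QM is perpendicular to HM, so Q = M + (0, -7.4) = (-25.20, -7.400). On A1, M sits at bearing 90° from Q; a 52° counterclockwise sweep puts U at bearing 142°, so U = Q + 7.4·(cos 142°, sin 142°) = (-31.03, -2.844). Since A1 is tangent to UW there, QU ⟂ UW, so UW runs along (−sin 142°, cos 142°); with |UW| = 13.6, W = (-39.40, -13.56). Then |HW| = |W − H| = 41.67.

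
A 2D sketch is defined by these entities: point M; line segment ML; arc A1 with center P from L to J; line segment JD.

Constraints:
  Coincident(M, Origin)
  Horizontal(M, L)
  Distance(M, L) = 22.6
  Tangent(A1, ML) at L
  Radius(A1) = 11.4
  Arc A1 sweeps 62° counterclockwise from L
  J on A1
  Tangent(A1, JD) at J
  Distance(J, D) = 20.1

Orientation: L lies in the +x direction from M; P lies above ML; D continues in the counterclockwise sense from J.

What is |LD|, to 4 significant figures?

30.77

On A1, L sits at bearing -90° from P; a 62° counterclockwise sweep puts J at bearing -28°, so J = P + 11.4·(cos -28°, sin -28°) = (32.67, 6.048). A1 meets JD tangentially, so PJ is at right angles to JD, so JD runs along (−sin -28°, cos -28°); with |JD| = 20.1, D = (42.10, 23.80). Then |LD| = |D − L| = 30.77.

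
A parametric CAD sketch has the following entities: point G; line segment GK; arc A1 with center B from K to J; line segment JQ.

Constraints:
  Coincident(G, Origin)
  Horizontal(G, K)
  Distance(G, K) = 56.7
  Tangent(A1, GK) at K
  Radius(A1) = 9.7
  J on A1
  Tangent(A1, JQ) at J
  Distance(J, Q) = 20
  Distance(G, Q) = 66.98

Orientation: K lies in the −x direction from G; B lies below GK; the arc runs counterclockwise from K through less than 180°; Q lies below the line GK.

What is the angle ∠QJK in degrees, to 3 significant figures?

125°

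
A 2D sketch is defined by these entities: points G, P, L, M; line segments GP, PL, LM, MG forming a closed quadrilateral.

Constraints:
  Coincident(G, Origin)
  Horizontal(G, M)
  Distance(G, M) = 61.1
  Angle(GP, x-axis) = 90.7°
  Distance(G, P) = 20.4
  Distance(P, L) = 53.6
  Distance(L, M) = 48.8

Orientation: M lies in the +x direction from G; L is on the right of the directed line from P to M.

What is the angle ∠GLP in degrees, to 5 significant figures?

13.025°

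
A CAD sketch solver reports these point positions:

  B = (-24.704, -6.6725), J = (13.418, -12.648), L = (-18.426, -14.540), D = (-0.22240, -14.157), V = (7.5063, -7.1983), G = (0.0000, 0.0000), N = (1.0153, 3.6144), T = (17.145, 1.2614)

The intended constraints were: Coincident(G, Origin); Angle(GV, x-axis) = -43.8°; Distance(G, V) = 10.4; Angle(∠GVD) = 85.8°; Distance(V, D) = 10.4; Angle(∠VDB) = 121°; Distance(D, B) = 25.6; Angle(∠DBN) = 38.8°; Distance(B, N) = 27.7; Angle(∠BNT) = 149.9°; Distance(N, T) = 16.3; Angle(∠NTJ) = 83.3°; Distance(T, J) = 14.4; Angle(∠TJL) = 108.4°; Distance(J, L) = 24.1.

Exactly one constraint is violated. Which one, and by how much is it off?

Distance(J, L) = 24.1 — off by 7.80.

G = (0.00, 0.00) ✓; GV at -43.80° ✓; |GV| = 10.40 ✓; ∠GVD = 85.80° ✓; |VD| = 10.40 ✓; ∠VDB = 121.0° ✓; |DB| = 25.60 ✓; ∠DBN = 38.80° ✓; |BN| = 27.70 ✓; ∠BNT = 149.9° ✓; |NT| = 16.30 ✓; ∠NTJ = 83.30° ✓; |TJ| = 14.40 ✓; ∠TJL = 108.4° ✓; |JL| = 31.90 ✗.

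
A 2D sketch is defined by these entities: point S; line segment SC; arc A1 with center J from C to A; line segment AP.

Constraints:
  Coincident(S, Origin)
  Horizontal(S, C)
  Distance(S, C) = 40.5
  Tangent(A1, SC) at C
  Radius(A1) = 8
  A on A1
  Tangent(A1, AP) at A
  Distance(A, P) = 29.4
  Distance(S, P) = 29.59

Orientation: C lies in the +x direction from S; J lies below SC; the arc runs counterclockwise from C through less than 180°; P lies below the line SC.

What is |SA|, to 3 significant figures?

34.5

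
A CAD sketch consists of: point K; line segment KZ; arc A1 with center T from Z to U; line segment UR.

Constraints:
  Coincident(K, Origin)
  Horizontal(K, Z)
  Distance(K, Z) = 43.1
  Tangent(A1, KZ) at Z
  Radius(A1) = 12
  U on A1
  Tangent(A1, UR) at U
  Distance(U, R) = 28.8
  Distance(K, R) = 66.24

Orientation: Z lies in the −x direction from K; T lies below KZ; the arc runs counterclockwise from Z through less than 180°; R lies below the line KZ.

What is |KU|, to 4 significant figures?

56.65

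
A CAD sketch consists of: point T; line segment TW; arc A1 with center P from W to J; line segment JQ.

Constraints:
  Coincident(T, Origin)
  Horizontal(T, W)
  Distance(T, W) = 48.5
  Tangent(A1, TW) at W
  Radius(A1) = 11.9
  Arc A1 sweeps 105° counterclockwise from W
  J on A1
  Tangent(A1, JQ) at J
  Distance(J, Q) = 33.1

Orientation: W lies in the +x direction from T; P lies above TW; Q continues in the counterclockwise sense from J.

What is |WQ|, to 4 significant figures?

47.04

On A1, W sits at bearing -90° from P; a 105° counterclockwise sweep puts J at bearing 15°, so J = P + 11.9·(cos 15°, sin 15°) = (59.99, 14.98). A1 meets JQ tangentially, so PJ is at right angles to JQ, so JQ runs along (−sin 15°, cos 15°); with |JQ| = 33.1, Q = (51.43, 46.95). Then |WQ| = |Q − W| = 47.04.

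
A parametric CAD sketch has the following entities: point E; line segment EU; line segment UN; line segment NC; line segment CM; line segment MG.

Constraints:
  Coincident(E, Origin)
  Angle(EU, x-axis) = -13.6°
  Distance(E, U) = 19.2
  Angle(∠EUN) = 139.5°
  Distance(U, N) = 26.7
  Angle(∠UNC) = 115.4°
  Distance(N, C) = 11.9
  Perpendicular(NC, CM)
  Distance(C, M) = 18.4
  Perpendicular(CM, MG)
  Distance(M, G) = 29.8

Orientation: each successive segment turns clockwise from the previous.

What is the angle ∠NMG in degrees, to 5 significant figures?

57.108°

E is at the origin; EU runs at -13.6° with length 19.2, so U = (18.662, -4.5147). ∠EUN = 139.5° gives UN at -54.100° from the x-axis; with |UN| = 26.7, N = (34.318, -26.143). ∠UNC = 115.4° gives NC at -118.70° from the x-axis; with |NC| = 11.9, C = (28.603, -36.581). The perpendicularity gives CM at right angles to NC, so CM runs at 151.30°; with |CM| = 18.4, M = (12.464, -27.745). CM ⟂ MG, so MG runs at 61.300°; with |MG| = 29.8, G = (26.774, -1.6058). Then cos ∠NMG = MN·MG / (|MN||MG|), giving 57.108°.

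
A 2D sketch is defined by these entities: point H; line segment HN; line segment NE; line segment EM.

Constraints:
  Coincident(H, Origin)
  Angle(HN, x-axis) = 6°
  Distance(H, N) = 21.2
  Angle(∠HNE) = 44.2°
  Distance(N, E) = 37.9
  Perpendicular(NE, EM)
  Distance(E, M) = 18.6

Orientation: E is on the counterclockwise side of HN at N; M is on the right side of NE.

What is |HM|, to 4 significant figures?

40.37

∠HNE = 44.2°, so NE runs at 6.0° + (180° − 44.2°) = 141.8° from the x-axis; with |NE| = 37.9, E = N + 37.9·(cos 141.8°, sin 141.8°) = (-8.700, 25.65). NE ⟂ EM; with |EM| = 18.6 on the right of NE, M = E + 18.6·(0.6184, 0.7859) = (2.802, 40.27). Then |HM| = |M − H| = 40.37.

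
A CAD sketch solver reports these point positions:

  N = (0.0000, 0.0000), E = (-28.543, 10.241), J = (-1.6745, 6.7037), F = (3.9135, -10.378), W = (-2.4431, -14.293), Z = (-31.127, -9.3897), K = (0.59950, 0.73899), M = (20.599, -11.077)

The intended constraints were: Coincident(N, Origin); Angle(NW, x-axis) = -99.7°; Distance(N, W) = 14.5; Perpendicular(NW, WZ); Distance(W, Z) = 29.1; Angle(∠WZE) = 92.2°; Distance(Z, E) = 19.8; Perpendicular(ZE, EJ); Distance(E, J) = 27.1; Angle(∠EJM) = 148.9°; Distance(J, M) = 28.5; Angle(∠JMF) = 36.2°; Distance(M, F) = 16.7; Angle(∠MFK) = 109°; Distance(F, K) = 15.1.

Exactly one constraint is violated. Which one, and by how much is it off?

Distance(F, K) = 15.1 — off by 3.50.

N = (0.00, 0.00) ✓; NW at -99.70° ✓; |NW| = 14.50 ✓; ∠(NW, WZ) = 90.00° ✓; |WZ| = 29.10 ✓; ∠WZE = 92.20° ✓; |ZE| = 19.80 ✓; ∠(ZE, EJ) = 90.00° ✓; |EJ| = 27.10 ✓; ∠EJM = 148.9° ✓; |JM| = 28.50 ✓; ∠JMF = 36.20° ✓; |MF| = 16.70 ✓; ∠MFK = 109.0° ✓; |FK| = 11.60 ✗.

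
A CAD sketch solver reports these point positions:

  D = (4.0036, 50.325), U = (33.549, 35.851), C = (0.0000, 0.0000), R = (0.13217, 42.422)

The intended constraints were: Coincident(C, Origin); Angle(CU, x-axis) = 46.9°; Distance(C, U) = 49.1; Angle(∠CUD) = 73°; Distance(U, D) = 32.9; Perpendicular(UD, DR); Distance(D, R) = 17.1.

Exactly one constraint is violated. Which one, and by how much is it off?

Distance(D, R) = 17.1 — off by 8.30.

C = (0.00, 0.00) ✓; CU at 46.90° ✓; |CU| = 49.10 ✓; ∠CUD = 73.00° ✓; |UD| = 32.90 ✓; ∠(UD, DR) = 90.00° ✓; |DR| = 8.800 ✗.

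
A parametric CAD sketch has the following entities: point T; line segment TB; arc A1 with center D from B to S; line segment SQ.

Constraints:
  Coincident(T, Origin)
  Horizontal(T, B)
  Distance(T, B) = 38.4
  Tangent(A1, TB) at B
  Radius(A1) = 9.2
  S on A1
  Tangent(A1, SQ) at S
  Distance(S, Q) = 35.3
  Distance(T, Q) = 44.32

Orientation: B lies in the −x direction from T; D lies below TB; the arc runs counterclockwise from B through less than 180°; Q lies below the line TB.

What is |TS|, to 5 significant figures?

47.442

T is at the origin; T and B share the same y with |TB| = 38.4 and B on the −x side, so B = (-38.400, 0.0000). Since A1 is tangent to TB there, DB ⟂ TB, so D = B + (0, -9.2) = (-38.400, -9.2000). Since DS ⟂ SQ (tangency), |DQ| = √(9.2² + 35.3²) = 36.479 regardless of where S sits on A1. So Q lies on both circle(T, 44.32) and circle(D, 36.479); the below-TB intersection is Q = (-18.953, -40.063). S is the foot of the tangent from Q: S = (-44.695, -15.909).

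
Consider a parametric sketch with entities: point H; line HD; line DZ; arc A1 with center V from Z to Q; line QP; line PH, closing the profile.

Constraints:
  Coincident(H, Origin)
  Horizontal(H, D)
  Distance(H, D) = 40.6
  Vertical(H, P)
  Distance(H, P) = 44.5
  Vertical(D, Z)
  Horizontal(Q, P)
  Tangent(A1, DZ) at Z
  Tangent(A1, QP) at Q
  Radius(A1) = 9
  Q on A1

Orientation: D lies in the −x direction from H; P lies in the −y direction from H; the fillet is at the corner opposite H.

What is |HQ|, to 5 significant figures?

54.578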